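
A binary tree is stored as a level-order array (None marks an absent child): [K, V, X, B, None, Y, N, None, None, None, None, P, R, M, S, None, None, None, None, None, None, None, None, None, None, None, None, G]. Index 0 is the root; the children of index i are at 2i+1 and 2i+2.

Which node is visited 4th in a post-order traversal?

Post-order visits the left subtree, then the right subtree, then the node.
At K: go left to V.
  At V: go left to B.
    B is a leaf — visit B.
  At V: no right child.
  Visit V.
At K: go right to X.
  At X: go left to Y.
    At Y: go left to P.
      P is a leaf — visit P.
    At Y: go right to R.
      R is a leaf — visit R.
    Visit Y.
  At X: go right to N.
    At N: go left to M.
      At M: go left to G.
        G is a leaf — visit G.
      At M: no right child.
      Visit M.
    At N: go right to S.
      S is a leaf — visit S.
    Visit N.
  Visit X.
Visit K.
Full post-order sequence: B, V, P, R, Y, G, M, S, N, X, K.

R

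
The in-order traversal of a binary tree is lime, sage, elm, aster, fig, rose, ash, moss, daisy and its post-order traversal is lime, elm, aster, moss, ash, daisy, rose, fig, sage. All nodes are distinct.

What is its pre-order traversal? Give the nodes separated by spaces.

The last element of post-order is the root; it splits in-order into left and right subtrees.
Root sage: left subtree has 1 node {lime}, right has 7 {elm, aster, fig, rose, ash, moss, daisy}.
  Root fig: left subtree has 2 nodes {elm, aster}, right has 4 {rose, ash, moss, daisy}.
    Root aster: left subtree has 1 node {elm}, right has 0 { }.
    Root rose: left subtree has 0 nodes { }, right has 3 {ash, moss, daisy}.
      Root daisy: left subtree has 2 nodes {ash, moss}, right has 0 { }.
        Root ash: left subtree has 0 nodes { }, right has 1 {moss}.

sage lime fig aster elm rose daisy ash moss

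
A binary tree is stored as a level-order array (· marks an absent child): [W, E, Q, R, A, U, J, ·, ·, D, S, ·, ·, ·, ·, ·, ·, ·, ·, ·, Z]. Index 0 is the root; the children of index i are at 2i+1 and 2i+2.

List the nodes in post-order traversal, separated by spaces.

Post-order visits the left subtree, then the right subtree, then the node.
At W: go left to E.
  At E: go left to R.
    R is a leaf — visit R.
  At E: go right to A.
    At A: go left to D.
      At D: no left child.
      At D: go right to Z.
        Z is a leaf — visit Z.
      Visit D.
    At A: go right to S.
      S is a leaf — visit S.
    Visit A.
  Visit E.
At W: go right to Q.
  At Q: go left to U.
    U is a leaf — visit U.
  At Q: go right to J.
    J is a leaf — visit J.
  Visit Q.
Visit W.

R Z D S A E U J Q W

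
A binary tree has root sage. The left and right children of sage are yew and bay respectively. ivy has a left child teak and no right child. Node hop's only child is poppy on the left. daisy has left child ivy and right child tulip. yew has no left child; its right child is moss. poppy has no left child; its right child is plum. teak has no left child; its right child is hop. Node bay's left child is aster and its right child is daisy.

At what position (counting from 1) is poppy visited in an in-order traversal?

In-order visits the left subtree, then the node, then the right subtree.
At sage: go left to yew.
  At yew: no left child.
  Visit yew.
  At yew: go right to moss.
    moss is a leaf — visit moss.
Visit sage.
At sage: go right to bay.
  At bay: go left to aster.
    aster is a leaf — visit aster.
  Visit bay.
  At bay: go right to daisy.
    At daisy: go left to ivy.
      At ivy: go left to teak.
        At teak: no left child.
        Visit teak.
        At teak: go right to hop.
          At hop: go left to poppy.
            At poppy: no left child.
            Visit poppy.
            At poppy: go right to plum.
              plum is a leaf — visit plum.
          Visit hop.
          At hop: no right child.
      Visit ivy.
      At ivy: no right child.
    Visit daisy.
    At daisy: go right to tulip.
      tulip is a leaf — visit tulip.
Full in-order sequence: yew, moss, sage, aster, bay, teak, poppy, plum, hop, ivy, daisy, tulip.

7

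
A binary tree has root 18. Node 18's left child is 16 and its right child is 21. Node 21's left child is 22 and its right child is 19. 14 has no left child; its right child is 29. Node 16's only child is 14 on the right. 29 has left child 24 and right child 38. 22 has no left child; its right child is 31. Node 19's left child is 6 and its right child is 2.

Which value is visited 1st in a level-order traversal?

Level-order visits nodes level by level from the root, left to right within each level.
Level 0: 18
Level 1: 16, 21
Level 2: 14, 22, 19
Level 3: 29, 31, 6, 2
Level 4: 24, 38
Full level-order sequence: 18, 16, 21, 14, 22, 19, 29, 31, 6, 2, 24, 38.

18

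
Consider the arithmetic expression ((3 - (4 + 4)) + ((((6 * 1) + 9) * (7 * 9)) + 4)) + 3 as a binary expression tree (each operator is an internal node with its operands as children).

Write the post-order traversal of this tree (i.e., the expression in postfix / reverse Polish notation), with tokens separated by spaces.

Post-order on an expression tree gives postfix notation: for each operator, emit left operand, right operand, then the operator.

3 4 4 + - 6 1 * 9 + 7 9 * * 4 + + 3 +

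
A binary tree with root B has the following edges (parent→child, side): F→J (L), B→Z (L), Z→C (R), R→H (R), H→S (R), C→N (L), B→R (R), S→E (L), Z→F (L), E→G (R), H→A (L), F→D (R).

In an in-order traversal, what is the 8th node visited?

In-order visits the left subtree, then the node, then the right subtree.
At B: go left to Z.
  At Z: go left to F.
    At F: go left to J.
      J is a leaf — visit J.
    Visit F.
    At F: go right to D.
      D is a leaf — visit D.
  Visit Z.
  At Z: go right to C.
    At C: go left to N.
      N is a leaf — visit N.
    Visit C.
    At C: no right child.
Visit B.
At B: go right to R.
  At R: no left child.
  Visit R.
  At R: go right to H.
    At H: go left to A.
      A is a leaf — visit A.
    Visit H.
    At H: go right to S.
      At S: go left to E.
        At E: no left child.
        Visit E.
        At E: go right to G.
          G is a leaf — visit G.
      Visit S.
      At S: no right child.
Full in-order sequence: J, F, D, Z, N, C, B, R, A, H, E, G, S.

R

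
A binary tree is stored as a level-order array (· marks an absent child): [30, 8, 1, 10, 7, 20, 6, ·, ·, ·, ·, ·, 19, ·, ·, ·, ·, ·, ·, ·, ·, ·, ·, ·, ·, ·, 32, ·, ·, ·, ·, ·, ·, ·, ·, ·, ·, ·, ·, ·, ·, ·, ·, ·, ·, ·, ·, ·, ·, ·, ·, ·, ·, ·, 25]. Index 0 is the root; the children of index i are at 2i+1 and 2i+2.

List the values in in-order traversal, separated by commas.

10, 8, 7, 30, 20, 19, 32, 25, 1, 6

In-order visits the left subtree, then the node, then the right subtree.
At 30: go left to 8.
  At 8: go left to 10.
    10 is a leaf — visit 10.
  Visit 8.
  At 8: go right to 7.
    7 is a leaf — visit 7.
Visit 30.
At 30: go right to 1.
  At 1: go left to 20.
    At 20: no left child.
    Visit 20.
    At 20: go right to 19.
      At 19: no left child.
      Visit 19.
      At 19: go right to 32.
        At 32: no left child.
        Visit 32.
        At 32: go right to 25.
          25 is a leaf — visit 25.
  Visit 1.
  At 1: go right to 6.
    6 is a leaf — visit 6.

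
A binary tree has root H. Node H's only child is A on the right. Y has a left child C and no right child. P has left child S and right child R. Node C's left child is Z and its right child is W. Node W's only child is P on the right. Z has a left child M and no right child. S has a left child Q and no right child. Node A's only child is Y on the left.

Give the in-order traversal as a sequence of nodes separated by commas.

H, M, Z, C, W, Q, S, P, R, Y, A

In-order visits the left subtree, then the node, then the right subtree.
At H: no left child.
Visit H.
At H: go right to A.
  At A: go left to Y.
    At Y: go left to C.
      At C: go left to Z.
        At Z: go left to M.
          M is a leaf — visit M.
        Visit Z.
        At Z: no right child.
      Visit C.
      At C: go right to W.
        At W: no left child.
        Visit W.
        At W: go right to P.
          At P: go left to S.
            At S: go left to Q.
              Q is a leaf — visit Q.
            Visit S.
            At S: no right child.
          Visit P.
          At P: go right to R.
            R is a leaf — visit R.
    Visit Y.
    At Y: no right child.
  Visit A.
  At A: no right child.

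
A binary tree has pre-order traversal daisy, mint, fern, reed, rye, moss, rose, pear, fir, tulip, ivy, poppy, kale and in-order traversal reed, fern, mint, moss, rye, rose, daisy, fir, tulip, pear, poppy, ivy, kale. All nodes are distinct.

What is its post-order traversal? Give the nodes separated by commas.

reed, fern, moss, rose, rye, mint, tulip, fir, poppy, kale, ivy, pear, daisy

The first element of pre-order is the root; it splits in-order into left and right subtrees.
Root daisy: left subtree has 6 nodes {reed, fern, mint, moss, rye, rose}, right has 6 {fir, tulip, pear, poppy, ivy, kale}.
  Root mint: left subtree has 2 nodes {reed, fern}, right has 3 {moss, rye, rose}.
    Root fern: left subtree has 1 node {reed}, right has 0 { }.
    Root rye: left subtree has 1 node {moss}, right has 1 {rose}.
  Root pear: left subtree has 2 nodes {fir, tulip}, right has 3 {poppy, ivy, kale}.
    Root fir: left subtree has 0 nodes { }, right has 1 {tulip}.
    Root ivy: left subtree has 1 node {poppy}, right has 1 {kale}.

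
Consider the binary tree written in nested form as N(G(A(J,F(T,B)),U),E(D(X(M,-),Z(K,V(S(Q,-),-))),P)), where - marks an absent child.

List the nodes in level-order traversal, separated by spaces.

Level-order visits nodes level by level from the root, left to right within each level.
Level 0: N
Level 1: G, E
Level 2: A, U, D, P
Level 3: J, F, X, Z
Level 4: T, B, M, K, V
Level 5: S
Level 6: Q

N G E A U D P J F X Z T B M K V S Q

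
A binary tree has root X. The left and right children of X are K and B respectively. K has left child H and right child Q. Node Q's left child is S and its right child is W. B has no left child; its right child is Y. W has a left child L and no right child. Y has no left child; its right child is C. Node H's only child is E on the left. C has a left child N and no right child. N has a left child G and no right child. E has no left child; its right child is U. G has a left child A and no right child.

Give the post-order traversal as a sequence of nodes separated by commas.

Post-order visits the left subtree, then the right subtree, then the node.
At X: go left to K.
  At K: go left to H.
    At H: go left to E.
      At E: no left child.
      At E: go right to U.
        U is a leaf — visit U.
      Visit E.
    At H: no right child.
    Visit H.
  At K: go right to Q.
    At Q: go left to S.
      S is a leaf — visit S.
    At Q: go right to W.
      At W: go left to L.
        L is a leaf — visit L.
      At W: no right child.
      Visit W.
    Visit Q.
  Visit K.
At X: go right to B.
  At B: no left child.
  At B: go right to Y.
    At Y: no left child.
    At Y: go right to C.
      At C: go left to N.
        At N: go left to G.
          At G: go left to A.
            A is a leaf — visit A.
          At G: no right child.
          Visit G.
        At N: no right child.
        Visit N.
      At C: no right child.
      Visit C.
    Visit Y.
  Visit B.
Visit X.

U, E, H, S, L, W, Q, K, A, G, N, C, Y, B, X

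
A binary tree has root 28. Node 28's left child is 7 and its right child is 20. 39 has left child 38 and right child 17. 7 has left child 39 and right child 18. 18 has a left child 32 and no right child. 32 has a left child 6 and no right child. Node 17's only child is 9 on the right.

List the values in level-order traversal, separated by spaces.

Level-order visits nodes level by level from the root, left to right within each level.
Level 0: 28
Level 1: 7, 20
Level 2: 39, 18
Level 3: 38, 17, 32
Level 4: 9, 6

28 7 20 39 18 38 17 32 9 6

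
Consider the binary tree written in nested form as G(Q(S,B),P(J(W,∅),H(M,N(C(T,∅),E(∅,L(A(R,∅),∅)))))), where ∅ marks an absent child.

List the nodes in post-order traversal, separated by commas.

S, B, Q, W, J, M, T, C, R, A, L, E, N, H, P, G

Post-order visits the left subtree, then the right subtree, then the node.
At G: go left to Q.
  At Q: go left to S.
    S is a leaf — visit S.
  At Q: go right to B.
    B is a leaf — visit B.
  Visit Q.
At G: go right to P.
  At P: go left to J.
    At J: go left to W.
      W is a leaf — visit W.
    At J: no right child.
    Visit J.
  At P: go right to H.
    At H: go left to M.
      M is a leaf — visit M.
    At H: go right to N.
      At N: go left to C.
        At C: go left to T.
          T is a leaf — visit T.
        At C: no right child.
        Visit C.
      At N: go right to E.
        At E: no left child.
        At E: go right to L.
          At L: go left to A.
            At A: go left to R.
              R is a leaf — visit R.
            At A: no right child.
            Visit A.
          At L: no right child.
          Visit L.
        Visit E.
      Visit N.
    Visit H.
  Visit P.
Visit G.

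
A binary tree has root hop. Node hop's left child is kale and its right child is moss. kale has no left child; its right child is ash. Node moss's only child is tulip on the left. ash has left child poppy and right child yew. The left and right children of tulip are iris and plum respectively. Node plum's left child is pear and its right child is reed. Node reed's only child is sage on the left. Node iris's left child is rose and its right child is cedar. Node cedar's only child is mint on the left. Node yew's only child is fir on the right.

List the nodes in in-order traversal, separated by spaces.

In-order visits the left subtree, then the node, then the right subtree.
At hop: go left to kale.
  At kale: no left child.
  Visit kale.
  At kale: go right to ash.
    At ash: go left to poppy.
      poppy is a leaf — visit poppy.
    Visit ash.
    At ash: go right to yew.
      At yew: no left child.
      Visit yew.
      At yew: go right to fir.
        fir is a leaf — visit fir.
Visit hop.
At hop: go right to moss.
  At moss: go left to tulip.
    At tulip: go left to iris.
      At iris: go left to rose.
        rose is a leaf — visit rose.
      Visit iris.
      At iris: go right to cedar.
        At cedar: go left to mint.
          mint is a leaf — visit mint.
        Visit cedar.
        At cedar: no right child.
    Visit tulip.
    At tulip: go right to plum.
      At plum: go left to pear.
        pear is a leaf — visit pear.
      Visit plum.
      At plum: go right to reed.
        At reed: go left to sage.
          sage is a leaf — visit sage.
        Visit reed.
        At reed: no right child.
  Visit moss.
  At moss: no right child.

kale poppy ash yew fir hop rose iris mint cedar tulip pear plum sage reed moss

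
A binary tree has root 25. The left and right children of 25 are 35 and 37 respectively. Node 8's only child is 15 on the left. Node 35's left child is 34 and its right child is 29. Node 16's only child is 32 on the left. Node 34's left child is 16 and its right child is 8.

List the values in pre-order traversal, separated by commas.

Pre-order visits the node, then its left subtree, then its right subtree.
Visit 25.
At 25: go left to 35.
  Visit 35.
  At 35: go left to 34.
    Visit 34.
    At 34: go left to 16.
      Visit 16.
      At 16: go left to 32.
        32 is a leaf — visit 32.
      At 16: no right child.
    At 34: go right to 8.
      Visit 8.
      At 8: go left to 15.
        15 is a leaf — visit 15.
      At 8: no right child.
  At 35: go right to 29.
    29 is a leaf — visit 29.
At 25: go right to 37.
  37 is a leaf — visit 37.

25, 35, 34, 16, 32, 8, 15, 29, 37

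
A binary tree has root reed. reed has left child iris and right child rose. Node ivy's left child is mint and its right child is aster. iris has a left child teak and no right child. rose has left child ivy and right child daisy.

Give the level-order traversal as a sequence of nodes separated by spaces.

reed iris rose teak ivy daisy mint aster

Level-order visits nodes level by level from the root, left to right within each level.
Level 0: reed
Level 1: iris, rose
Level 2: teak, ivy, daisy
Level 3: mint, aster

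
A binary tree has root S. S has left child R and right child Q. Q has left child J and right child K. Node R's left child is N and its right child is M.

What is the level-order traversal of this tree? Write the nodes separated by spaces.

Level-order visits nodes level by level from the root, left to right within each level.
Level 0: S
Level 1: R, Q
Level 2: N, M, J, K

S R Q N M J K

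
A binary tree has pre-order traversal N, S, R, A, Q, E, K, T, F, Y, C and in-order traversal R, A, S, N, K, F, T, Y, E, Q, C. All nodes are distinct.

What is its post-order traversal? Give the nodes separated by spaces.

A R S F Y T K E C Q N

The first element of pre-order is the root; it splits in-order into left and right subtrees.
Root N: left subtree has 3 nodes {R, A, S}, right has 7 {K, F, T, Y, E, Q, C}.
  Root S: left subtree has 2 nodes {R, A}, right has 0 { }.
    Root R: left subtree has 0 nodes { }, right has 1 {A}.
  Root Q: left subtree has 5 nodes {K, F, T, Y, E}, right has 1 {C}.
    Root E: left subtree has 4 nodes {K, F, T, Y}, right has 0 { }.
      Root K: left subtree has 0 nodes { }, right has 3 {F, T, Y}.
        Root T: left subtree has 1 node {F}, right has 1 {Y}.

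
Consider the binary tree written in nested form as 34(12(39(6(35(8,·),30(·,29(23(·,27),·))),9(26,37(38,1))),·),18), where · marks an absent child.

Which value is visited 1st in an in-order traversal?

In-order visits the left subtree, then the node, then the right subtree.
At 34: go left to 12.
  At 12: go left to 39.
    At 39: go left to 6.
      At 6: go left to 35.
        At 35: go left to 8.
          8 is a leaf — visit 8.
        Visit 35.
        At 35: no right child.
      Visit 6.
      At 6: go right to 30.
        At 30: no left child.
        Visit 30.
        At 30: go right to 29.
          At 29: go left to 23.
            At 23: no left child.
            Visit 23.
            At 23: go right to 27.
              27 is a leaf — visit 27.
          Visit 29.
          At 29: no right child.
    Visit 39.
    At 39: go right to 9.
      At 9: go left to 26.
        26 is a leaf — visit 26.
      Visit 9.
      At 9: go right to 37.
        At 37: go left to 38.
          38 is a leaf — visit 38.
        Visit 37.
        At 37: go right to 1.
          1 is a leaf — visit 1.
  Visit 12.
  At 12: no right child.
Visit 34.
At 34: go right to 18.
  18 is a leaf — visit 18.
Full in-order sequence: 8, 35, 6, 30, 23, 27, 29, 39, 26, 9, 38, 37, 1, 12, 34, 18.

8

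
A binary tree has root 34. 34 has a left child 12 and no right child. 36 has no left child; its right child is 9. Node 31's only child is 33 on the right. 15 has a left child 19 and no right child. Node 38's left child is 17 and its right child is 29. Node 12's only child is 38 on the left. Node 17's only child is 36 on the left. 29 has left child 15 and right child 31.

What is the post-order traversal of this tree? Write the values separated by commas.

9, 36, 17, 19, 15, 33, 31, 29, 38, 12, 34

Post-order visits the left subtree, then the right subtree, then the node.
At 34: go left to 12.
  At 12: go left to 38.
    At 38: go left to 17.
      At 17: go left to 36.
        At 36: no left child.
        At 36: go right to 9.
          9 is a leaf — visit 9.
        Visit 36.
      At 17: no right child.
      Visit 17.
    At 38: go right to 29.
      At 29: go left to 15.
        At 15: go left to 19.
          19 is a leaf — visit 19.
        At 15: no right child.
        Visit 15.
      At 29: go right to 31.
        At 31: no left child.
        At 31: go right to 33.
          33 is a leaf — visit 33.
        Visit 31.
      Visit 29.
    Visit 38.
  At 12: no right child.
  Visit 12.
At 34: no right child.
Visit 34.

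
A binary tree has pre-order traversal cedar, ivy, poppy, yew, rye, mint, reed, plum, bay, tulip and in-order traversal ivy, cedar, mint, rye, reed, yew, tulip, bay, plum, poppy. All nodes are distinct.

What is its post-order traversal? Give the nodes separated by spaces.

The first element of pre-order is the root; it splits in-order into left and right subtrees.
Root cedar: left subtree has 1 node {ivy}, right has 8 {mint, rye, reed, yew, tulip, bay, plum, poppy}.
  Root poppy: left subtree has 7 nodes {mint, rye, reed, yew, tulip, bay, plum}, right has 0 { }.
    Root yew: left subtree has 3 nodes {mint, rye, reed}, right has 3 {tulip, bay, plum}.
      Root rye: left subtree has 1 node {mint}, right has 1 {reed}.
      Root plum: left subtree has 2 nodes {tulip, bay}, right has 0 { }.
        Root bay: left subtree has 1 node {tulip}, right has 0 { }.

ivy mint reed rye tulip bay plum yew poppy cedar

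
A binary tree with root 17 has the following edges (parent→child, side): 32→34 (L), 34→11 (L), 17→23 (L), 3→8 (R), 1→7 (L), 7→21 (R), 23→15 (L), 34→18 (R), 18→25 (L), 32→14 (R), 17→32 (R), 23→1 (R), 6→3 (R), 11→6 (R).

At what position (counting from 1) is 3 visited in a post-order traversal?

Post-order visits the left subtree, then the right subtree, then the node.
At 17: go left to 23.
  At 23: go left to 15.
    15 is a leaf — visit 15.
  At 23: go right to 1.
    At 1: go left to 7.
      At 7: no left child.
      At 7: go right to 21.
        21 is a leaf — visit 21.
      Visit 7.
    At 1: no right child.
    Visit 1.
  Visit 23.
At 17: go right to 32.
  At 32: go left to 34.
    At 34: go left to 11.
      At 11: no left child.
      At 11: go right to 6.
        At 6: no left child.
        At 6: go right to 3.
          At 3: no left child.
          At 3: go right to 8.
            8 is a leaf — visit 8.
          Visit 3.
        Visit 6.
      Visit 11.
    At 34: go right to 18.
      At 18: go left to 25.
        25 is a leaf — visit 25.
      At 18: no right child.
      Visit 18.
    Visit 34.
  At 32: go right to 14.
    14 is a leaf — visit 14.
  Visit 32.
Visit 17.
Full post-order sequence: 15, 21, 7, 1, 23, 8, 3, 6, 11, 25, 18, 34, 14, 32, 17.

7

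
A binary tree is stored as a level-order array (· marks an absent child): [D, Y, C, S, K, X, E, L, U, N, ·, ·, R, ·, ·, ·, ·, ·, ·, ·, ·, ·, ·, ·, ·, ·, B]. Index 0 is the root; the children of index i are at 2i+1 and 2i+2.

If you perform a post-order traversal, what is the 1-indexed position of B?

7

Post-order visits the left subtree, then the right subtree, then the node.
At D: go left to Y.
  At Y: go left to S.
    At S: go left to L.
      L is a leaf — visit L.
    At S: go right to U.
      U is a leaf — visit U.
    Visit S.
  At Y: go right to K.
    At K: go left to N.
      N is a leaf — visit N.
    At K: no right child.
    Visit K.
  Visit Y.
At D: go right to C.
  At C: go left to X.
    At X: no left child.
    At X: go right to R.
      At R: no left child.
      At R: go right to B.
        B is a leaf — visit B.
      Visit R.
    Visit X.
  At C: go right to E.
    E is a leaf — visit E.
  Visit C.
Visit D.
Full post-order sequence: L, U, S, N, K, Y, B, R, X, E, C, D.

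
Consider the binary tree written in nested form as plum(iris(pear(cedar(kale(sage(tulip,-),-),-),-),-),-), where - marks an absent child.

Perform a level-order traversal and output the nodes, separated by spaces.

Level-order visits nodes level by level from the root, left to right within each level.
Level 0: plum
Level 1: iris
Level 2: pear
Level 3: cedar
Level 4: kale
Level 5: sage
Level 6: tulip

plum iris pear cedar kale sage tulip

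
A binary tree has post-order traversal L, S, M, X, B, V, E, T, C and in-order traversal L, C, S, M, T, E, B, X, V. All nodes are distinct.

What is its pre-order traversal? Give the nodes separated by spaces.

C L T M S E V B X

The last element of post-order is the root; it splits in-order into left and right subtrees.
Root C: left subtree has 1 node {L}, right has 7 {S, M, T, E, B, X, V}.
  Root T: left subtree has 2 nodes {S, M}, right has 4 {E, B, X, V}.
    Root M: left subtree has 1 node {S}, right has 0 { }.
    Root E: left subtree has 0 nodes { }, right has 3 {B, X, V}.
      Root V: left subtree has 2 nodes {B, X}, right has 0 { }.
        Root B: left subtree has 0 nodes { }, right has 1 {X}.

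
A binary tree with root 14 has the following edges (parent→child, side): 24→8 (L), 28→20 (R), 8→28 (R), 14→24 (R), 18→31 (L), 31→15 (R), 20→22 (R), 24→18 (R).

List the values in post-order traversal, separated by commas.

Post-order visits the left subtree, then the right subtree, then the node.
At 14: no left child.
At 14: go right to 24.
  At 24: go left to 8.
    At 8: no left child.
    At 8: go right to 28.
      At 28: no left child.
      At 28: go right to 20.
        At 20: no left child.
        At 20: go right to 22.
          22 is a leaf — visit 22.
        Visit 20.
      Visit 28.
    Visit 8.
  At 24: go right to 18.
    At 18: go left to 31.
      At 31: no left child.
      At 31: go right to 15.
        15 is a leaf — visit 15.
      Visit 31.
    At 18: no right child.
    Visit 18.
  Visit 24.
Visit 14.

22, 20, 28, 8, 15, 31, 18, 24, 14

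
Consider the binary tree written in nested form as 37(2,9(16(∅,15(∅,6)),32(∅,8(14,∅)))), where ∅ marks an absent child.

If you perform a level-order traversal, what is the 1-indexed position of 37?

1

Level-order visits nodes level by level from the root, left to right within each level.
Level 0: 37
Level 1: 2, 9
Level 2: 16, 32
Level 3: 15, 8
Level 4: 6, 14
Full level-order sequence: 37, 2, 9, 16, 32, 15, 8, 6, 14.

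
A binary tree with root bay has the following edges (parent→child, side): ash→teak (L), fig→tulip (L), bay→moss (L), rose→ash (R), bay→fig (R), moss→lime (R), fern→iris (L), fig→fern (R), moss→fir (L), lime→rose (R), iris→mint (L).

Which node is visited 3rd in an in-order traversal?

lime

In-order visits the left subtree, then the node, then the right subtree.
At bay: go left to moss.
  At moss: go left to fir.
    fir is a leaf — visit fir.
  Visit moss.
  At moss: go right to lime.
    At lime: no left child.
    Visit lime.
    At lime: go right to rose.
      At rose: no left child.
      Visit rose.
      At rose: go right to ash.
        At ash: go left to teak.
          teak is a leaf — visit teak.
        Visit ash.
        At ash: no right child.
Visit bay.
At bay: go right to fig.
  At fig: go left to tulip.
    tulip is a leaf — visit tulip.
  Visit fig.
  At fig: go right to fern.
    At fern: go left to iris.
      At iris: go left to mint.
        mint is a leaf — visit mint.
      Visit iris.
      At iris: no right child.
    Visit fern.
    At fern: no right child.
Full in-order sequence: fir, moss, lime, rose, teak, ash, bay, tulip, fig, mint, iris, fern.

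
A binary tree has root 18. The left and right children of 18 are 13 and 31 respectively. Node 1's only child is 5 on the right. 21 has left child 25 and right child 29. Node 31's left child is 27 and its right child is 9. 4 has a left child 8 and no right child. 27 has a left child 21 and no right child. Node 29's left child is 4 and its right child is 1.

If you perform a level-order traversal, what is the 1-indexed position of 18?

1

Level-order visits nodes level by level from the root, left to right within each level.
Level 0: 18
Level 1: 13, 31
Level 2: 27, 9
Level 3: 21
Level 4: 25, 29
Level 5: 4, 1
Level 6: 8, 5
Full level-order sequence: 18, 13, 31, 27, 9, 21, 25, 29, 4, 1, 8, 5.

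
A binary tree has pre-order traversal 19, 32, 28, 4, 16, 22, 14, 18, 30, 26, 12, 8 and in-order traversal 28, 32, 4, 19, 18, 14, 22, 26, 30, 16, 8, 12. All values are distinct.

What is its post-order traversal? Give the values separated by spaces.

28 4 32 18 14 26 30 22 8 12 16 19

The first element of pre-order is the root; it splits in-order into left and right subtrees.
Root 19: left subtree has 3 nodes {28, 32, 4}, right has 8 {18, 14, 22, 26, 30, 16, 8, 12}.
  Root 32: left subtree has 1 node {28}, right has 1 {4}.
  Root 16: left subtree has 5 nodes {18, 14, 22, 26, 30}, right has 2 {8, 12}.
    Root 22: left subtree has 2 nodes {18, 14}, right has 2 {26, 30}.
      Root 14: left subtree has 1 node {18}, right has 0 { }.
      Root 30: left subtree has 1 node {26}, right has 0 { }.
    Root 12: left subtree has 1 node {8}, right has 0 { }.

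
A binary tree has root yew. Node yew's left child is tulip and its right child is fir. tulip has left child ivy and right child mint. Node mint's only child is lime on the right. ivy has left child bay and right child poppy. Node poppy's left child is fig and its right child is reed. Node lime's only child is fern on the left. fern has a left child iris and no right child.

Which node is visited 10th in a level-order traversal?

reed

Level-order visits nodes level by level from the root, left to right within each level.
Level 0: yew
Level 1: tulip, fir
Level 2: ivy, mint
Level 3: bay, poppy, lime
Level 4: fig, reed, fern
Level 5: iris
Full level-order sequence: yew, tulip, fir, ivy, mint, bay, poppy, lime, fig, reed, fern, iris.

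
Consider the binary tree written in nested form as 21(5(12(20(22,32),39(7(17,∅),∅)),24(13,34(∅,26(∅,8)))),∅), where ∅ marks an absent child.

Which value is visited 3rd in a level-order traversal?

12

Level-order visits nodes level by level from the root, left to right within each level.
Level 0: 21
Level 1: 5
Level 2: 12, 24
Level 3: 20, 39, 13, 34
Level 4: 22, 32, 7, 26
Level 5: 17, 8
Full level-order sequence: 21, 5, 12, 24, 20, 39, 13, 34, 22, 32, 7, 26, 17, 8.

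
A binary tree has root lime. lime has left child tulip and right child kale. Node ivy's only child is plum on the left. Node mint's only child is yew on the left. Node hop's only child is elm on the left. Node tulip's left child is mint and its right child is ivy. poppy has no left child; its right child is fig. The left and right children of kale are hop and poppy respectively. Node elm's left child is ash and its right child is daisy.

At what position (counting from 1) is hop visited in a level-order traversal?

6

Level-order visits nodes level by level from the root, left to right within each level.
Level 0: lime
Level 1: tulip, kale
Level 2: mint, ivy, hop, poppy
Level 3: yew, plum, elm, fig
Level 4: ash, daisy
Full level-order sequence: lime, tulip, kale, mint, ivy, hop, poppy, yew, plum, elm, fig, ash, daisy.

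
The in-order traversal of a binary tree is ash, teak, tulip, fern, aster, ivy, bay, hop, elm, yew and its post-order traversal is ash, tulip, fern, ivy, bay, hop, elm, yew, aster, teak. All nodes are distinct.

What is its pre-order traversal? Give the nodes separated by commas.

The last element of post-order is the root; it splits in-order into left and right subtrees.
Root teak: left subtree has 1 node {ash}, right has 8 {tulip, fern, aster, ivy, bay, hop, elm, yew}.
  Root aster: left subtree has 2 nodes {tulip, fern}, right has 5 {ivy, bay, hop, elm, yew}.
    Root fern: left subtree has 1 node {tulip}, right has 0 { }.
    Root yew: left subtree has 4 nodes {ivy, bay, hop, elm}, right has 0 { }.
      Root elm: left subtree has 3 nodes {ivy, bay, hop}, right has 0 { }.
        Root hop: left subtree has 2 nodes {ivy, bay}, right has 0 { }.
          Root bay: left subtree has 1 node {ivy}, right has 0 { }.

teak, ash, aster, fern, tulip, yew, elm, hop, bay, ivy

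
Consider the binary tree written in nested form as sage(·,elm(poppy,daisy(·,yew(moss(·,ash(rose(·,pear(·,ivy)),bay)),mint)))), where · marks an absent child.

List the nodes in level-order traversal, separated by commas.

Level-order visits nodes level by level from the root, left to right within each level.
Level 0: sage
Level 1: elm
Level 2: poppy, daisy
Level 3: yew
Level 4: moss, mint
Level 5: ash
Level 6: rose, bay
Level 7: pear
Level 8: ivy

sage, elm, poppy, daisy, yew, moss, mint, ash, rose, bay, pear, ivy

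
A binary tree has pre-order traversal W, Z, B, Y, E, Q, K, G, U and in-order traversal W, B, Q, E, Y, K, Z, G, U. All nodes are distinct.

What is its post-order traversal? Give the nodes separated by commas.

Q, E, K, Y, B, U, G, Z, W

The first element of pre-order is the root; it splits in-order into left and right subtrees.
Root W: left subtree has 0 nodes { }, right has 8 {B, Q, E, Y, K, Z, G, U}.
  Root Z: left subtree has 5 nodes {B, Q, E, Y, K}, right has 2 {G, U}.
    Root B: left subtree has 0 nodes { }, right has 4 {Q, E, Y, K}.
      Root Y: left subtree has 2 nodes {Q, E}, right has 1 {K}.
        Root E: left subtree has 1 node {Q}, right has 0 { }.
    Root G: left subtree has 0 nodes { }, right has 1 {U}.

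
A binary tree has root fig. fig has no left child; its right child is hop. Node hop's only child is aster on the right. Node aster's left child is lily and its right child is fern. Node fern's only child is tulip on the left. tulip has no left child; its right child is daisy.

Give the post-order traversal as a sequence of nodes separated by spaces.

lily daisy tulip fern aster hop fig

Post-order visits the left subtree, then the right subtree, then the node.
At fig: no left child.
At fig: go right to hop.
  At hop: no left child.
  At hop: go right to aster.
    At aster: go left to lily.
      lily is a leaf — visit lily.
    At aster: go right to fern.
      At fern: go left to tulip.
        At tulip: no left child.
        At tulip: go right to daisy.
          daisy is a leaf — visit daisy.
        Visit tulip.
      At fern: no right child.
      Visit fern.
    Visit aster.
  Visit hop.
Visit fig.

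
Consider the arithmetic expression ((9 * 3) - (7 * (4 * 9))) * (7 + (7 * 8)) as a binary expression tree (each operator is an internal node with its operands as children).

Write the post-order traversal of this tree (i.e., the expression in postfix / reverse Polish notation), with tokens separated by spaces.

Post-order on an expression tree gives postfix notation: for each operator, emit left operand, right operand, then the operator.

9 3 * 7 4 9 * * - 7 7 8 * + *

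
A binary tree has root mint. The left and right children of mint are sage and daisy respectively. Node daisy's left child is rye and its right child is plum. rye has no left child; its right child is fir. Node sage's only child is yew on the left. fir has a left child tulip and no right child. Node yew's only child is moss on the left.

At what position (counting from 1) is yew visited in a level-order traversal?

4

Level-order visits nodes level by level from the root, left to right within each level.
Level 0: mint
Level 1: sage, daisy
Level 2: yew, rye, plum
Level 3: moss, fir
Level 4: tulip
Full level-order sequence: mint, sage, daisy, yew, rye, plum, moss, fir, tulip.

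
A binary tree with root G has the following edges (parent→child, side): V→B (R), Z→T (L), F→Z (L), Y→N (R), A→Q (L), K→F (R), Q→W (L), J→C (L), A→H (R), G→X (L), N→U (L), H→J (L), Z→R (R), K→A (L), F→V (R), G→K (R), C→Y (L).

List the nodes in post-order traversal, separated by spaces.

X W Q U N Y C J H A T R Z B V F K G

Post-order visits the left subtree, then the right subtree, then the node.
At G: go left to X.
  X is a leaf — visit X.
At G: go right to K.
  At K: go left to A.
    At A: go left to Q.
      At Q: go left to W.
        W is a leaf — visit W.
      At Q: no right child.
      Visit Q.
    At A: go right to H.
      At H: go left to J.
        At J: go left to C.
          At C: go left to Y.
            At Y: no left child.
            At Y: go right to N.
              At N: go left to U.
                U is a leaf — visit U.
              At N: no right child.
              Visit N.
            Visit Y.
          At C: no right child.
          Visit C.
        At J: no right child.
        Visit J.
      At H: no right child.
      Visit H.
    Visit A.
  At K: go right to F.
    At F: go left to Z.
      At Z: go left to T.
        T is a leaf — visit T.
      At Z: go right to R.
        R is a leaf — visit R.
      Visit Z.
    At F: go right to V.
      At V: no left child.
      At V: go right to B.
        B is a leaf — visit B.
      Visit V.
    Visit F.
  Visit K.
Visit G.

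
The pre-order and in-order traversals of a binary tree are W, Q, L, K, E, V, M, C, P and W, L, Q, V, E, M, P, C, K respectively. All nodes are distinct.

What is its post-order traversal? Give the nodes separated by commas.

The first element of pre-order is the root; it splits in-order into left and right subtrees.
Root W: left subtree has 0 nodes { }, right has 8 {L, Q, V, E, M, P, C, K}.
  Root Q: left subtree has 1 node {L}, right has 6 {V, E, M, P, C, K}.
    Root K: left subtree has 5 nodes {V, E, M, P, C}, right has 0 { }.
      Root E: left subtree has 1 node {V}, right has 3 {M, P, C}.
        Root M: left subtree has 0 nodes { }, right has 2 {P, C}.
          Root C: left subtree has 1 node {P}, right has 0 { }.

L, V, P, C, M, E, K, Q, W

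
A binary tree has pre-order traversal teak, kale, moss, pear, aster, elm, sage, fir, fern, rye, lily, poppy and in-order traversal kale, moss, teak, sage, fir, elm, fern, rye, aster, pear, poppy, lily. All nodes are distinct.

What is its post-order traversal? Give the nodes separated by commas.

The first element of pre-order is the root; it splits in-order into left and right subtrees.
Root teak: left subtree has 2 nodes {kale, moss}, right has 9 {sage, fir, elm, fern, rye, aster, pear, poppy, lily}.
  Root kale: left subtree has 0 nodes { }, right has 1 {moss}.
  Root pear: left subtree has 6 nodes {sage, fir, elm, fern, rye, aster}, right has 2 {poppy, lily}.
    Root aster: left subtree has 5 nodes {sage, fir, elm, fern, rye}, right has 0 { }.
      Root elm: left subtree has 2 nodes {sage, fir}, right has 2 {fern, rye}.
        Root sage: left subtree has 0 nodes { }, right has 1 {fir}.
        Root fern: left subtree has 0 nodes { }, right has 1 {rye}.
    Root lily: left subtree has 1 node {poppy}, right has 0 { }.

moss, kale, fir, sage, rye, fern, elm, aster, poppy, lily, pear, teak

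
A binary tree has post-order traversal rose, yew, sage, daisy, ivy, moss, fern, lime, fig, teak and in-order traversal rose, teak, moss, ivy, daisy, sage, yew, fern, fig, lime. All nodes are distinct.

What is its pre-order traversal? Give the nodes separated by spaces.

The last element of post-order is the root; it splits in-order into left and right subtrees.
Root teak: left subtree has 1 node {rose}, right has 8 {moss, ivy, daisy, sage, yew, fern, fig, lime}.
  Root fig: left subtree has 6 nodes {moss, ivy, daisy, sage, yew, fern}, right has 1 {lime}.
    Root fern: left subtree has 5 nodes {moss, ivy, daisy, sage, yew}, right has 0 { }.
      Root moss: left subtree has 0 nodes { }, right has 4 {ivy, daisy, sage, yew}.
        Root ivy: left subtree has 0 nodes { }, right has 3 {daisy, sage, yew}.
          Root daisy: left subtree has 0 nodes { }, right has 2 {sage, yew}.
            Root sage: left subtree has 0 nodes { }, right has 1 {yew}.

teak rose fig fern moss ivy daisy sage yew lime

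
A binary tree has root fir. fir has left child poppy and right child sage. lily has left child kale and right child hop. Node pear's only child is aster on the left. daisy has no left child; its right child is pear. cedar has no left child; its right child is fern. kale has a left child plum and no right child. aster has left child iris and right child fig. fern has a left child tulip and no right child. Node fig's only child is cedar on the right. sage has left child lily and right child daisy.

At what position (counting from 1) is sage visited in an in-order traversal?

In-order visits the left subtree, then the node, then the right subtree.
At fir: go left to poppy.
  poppy is a leaf — visit poppy.
Visit fir.
At fir: go right to sage.
  At sage: go left to lily.
    At lily: go left to kale.
      At kale: go left to plum.
        plum is a leaf — visit plum.
      Visit kale.
      At kale: no right child.
    Visit lily.
    At lily: go right to hop.
      hop is a leaf — visit hop.
  Visit sage.
  At sage: go right to daisy.
    At daisy: no left child.
    Visit daisy.
    At daisy: go right to pear.
      At pear: go left to aster.
        At aster: go left to iris.
          iris is a leaf — visit iris.
        Visit aster.
        At aster: go right to fig.
          At fig: no left child.
          Visit fig.
          At fig: go right to cedar.
            At cedar: no left child.
            Visit cedar.
            At cedar: go right to fern.
              At fern: go left to tulip.
                tulip is a leaf — visit tulip.
              Visit fern.
              At fern: no right child.
      Visit pear.
      At pear: no right child.
Full in-order sequence: poppy, fir, plum, kale, lily, hop, sage, daisy, iris, aster, fig, cedar, tulip, fern, pear.

7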